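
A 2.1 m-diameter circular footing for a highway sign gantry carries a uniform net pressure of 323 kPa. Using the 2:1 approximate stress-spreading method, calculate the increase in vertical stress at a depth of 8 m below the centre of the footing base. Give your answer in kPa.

By the 2:1 method the load spreads at 1 horizontal : 2 vertical, so at depth z the loaded area has grown by z in each plan dimension:
Δσ ≈ qD²/(D+z)² = 323×2.1²/(2.1+8)² = 13.964 kPa

Δσ_z ≈ 14 kPa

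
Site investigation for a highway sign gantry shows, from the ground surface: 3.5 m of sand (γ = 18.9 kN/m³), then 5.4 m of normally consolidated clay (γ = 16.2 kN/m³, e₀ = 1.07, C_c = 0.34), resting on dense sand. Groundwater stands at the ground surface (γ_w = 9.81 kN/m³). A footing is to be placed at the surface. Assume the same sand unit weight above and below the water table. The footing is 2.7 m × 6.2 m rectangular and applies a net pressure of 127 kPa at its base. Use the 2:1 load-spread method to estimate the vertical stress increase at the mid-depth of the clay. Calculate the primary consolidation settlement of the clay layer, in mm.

S_c ≈ 128 mm

Mid-depth of clay below the ground surface: z = 3.5 + 5.4/2 = 6.2 m.
Total vertical stress at mid-clay: σ_v = 18.9×3.5 + 16.2×2.7 = 109.89 kPa.
Pore pressure: u = 9.81×(6.2 − 0) = 60.822 kPa.
Initial effective stress: σ'_0 = σ_v − u = 109.89 − 60.822 = 49.068 kPa.
Stress increase at mid-clay by the 2:1 spreading method:
Δσ = qBL/((B+z)(L+z)) = 127×2.7×6.2/((2.7+6.2)(6.2+6.2)) = 19.264 kPa
Final effective stress: σ'_f = σ'_0 + Δσ = 49.068 + 19.264 = 68.332 kPa.
Normally consolidated clay, so the full stress increment lies on the virgin compression line:
S_c = C_c·H/(1+e₀)·log₁₀(σ'_f/σ'_0) = 0.34×5.4/(1+1.07)×log₁₀(68.332/49.068)
    = 0.88696 × 0.14383 = 0.1276 m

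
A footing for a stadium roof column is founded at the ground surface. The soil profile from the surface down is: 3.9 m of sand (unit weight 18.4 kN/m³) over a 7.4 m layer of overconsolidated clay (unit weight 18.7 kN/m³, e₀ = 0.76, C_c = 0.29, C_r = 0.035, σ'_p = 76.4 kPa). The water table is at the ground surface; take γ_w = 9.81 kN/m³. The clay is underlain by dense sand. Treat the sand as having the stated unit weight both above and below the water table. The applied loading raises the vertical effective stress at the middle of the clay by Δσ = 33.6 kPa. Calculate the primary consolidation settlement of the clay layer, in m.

Mid-depth of clay below the ground surface: z = 3.9 + 7.4/2 = 7.6 m.
Total vertical stress at mid-clay: σ_v = 18.4×3.9 + 18.7×3.7 = 140.95 kPa.
Pore pressure: u = 9.81×(7.6 − 0) = 74.556 kPa.
Initial effective stress: σ'_0 = σ_v − u = 140.95 − 74.556 = 66.394 kPa.
Final effective stress: σ'_f = 66.394 + 33.6 = 99.994 kPa.
σ'_f = 99.994 > σ'_p = 76.4 kPa, so the stress path crosses the preconsolidation pressure — recompression up to σ'_p, then virgin compression beyond:
S_c = H/(1+e₀)·[C_r·log₁₀(σ'_p/σ'_0) + C_c·log₁₀(σ'_f/σ'_p)]
    = 7.4/1.76 × [0.035×log₁₀(76.4/66.394) + 0.29×log₁₀(99.994/76.4)]
    = 4.2045 × [0.0021338 + 0.033895] = 0.1515 m

S_c ≈ 0.151 m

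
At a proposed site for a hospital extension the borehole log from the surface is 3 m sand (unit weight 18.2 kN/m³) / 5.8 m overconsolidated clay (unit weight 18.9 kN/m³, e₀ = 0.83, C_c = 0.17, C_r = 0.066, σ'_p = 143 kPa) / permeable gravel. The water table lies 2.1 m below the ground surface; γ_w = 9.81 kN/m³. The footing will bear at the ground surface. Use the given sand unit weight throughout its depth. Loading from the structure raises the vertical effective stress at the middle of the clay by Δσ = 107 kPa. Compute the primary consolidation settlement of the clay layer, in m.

Mid-depth of clay below the ground surface: z = 3 + 5.8/2 = 5.9 m.
Total vertical stress at mid-clay: σ_v = 18.2×3 + 18.9×2.9 = 109.41 kPa.
Pore pressure: u = 9.81×(5.9 − 2.1) = 37.278 kPa.
Initial effective stress: σ'_0 = σ_v − u = 109.41 − 37.278 = 72.132 kPa.
Final effective stress: σ'_f = 72.132 + 107 = 179.13 kPa.
σ'_f = 179.13 > σ'_p = 143 kPa, so the stress path crosses the preconsolidation pressure — recompression up to σ'_p, then virgin compression beyond:
S_c = H/(1+e₀)·[C_r·log₁₀(σ'_p/σ'_0) + C_c·log₁₀(σ'_f/σ'_p)]
    = 5.8/1.83 × [0.066×log₁₀(143/72.132) + 0.17×log₁₀(179.13/143)]
    = 3.1694 × [0.019616 + 0.016631] = 0.1149 m

S_c ≈ 0.115 m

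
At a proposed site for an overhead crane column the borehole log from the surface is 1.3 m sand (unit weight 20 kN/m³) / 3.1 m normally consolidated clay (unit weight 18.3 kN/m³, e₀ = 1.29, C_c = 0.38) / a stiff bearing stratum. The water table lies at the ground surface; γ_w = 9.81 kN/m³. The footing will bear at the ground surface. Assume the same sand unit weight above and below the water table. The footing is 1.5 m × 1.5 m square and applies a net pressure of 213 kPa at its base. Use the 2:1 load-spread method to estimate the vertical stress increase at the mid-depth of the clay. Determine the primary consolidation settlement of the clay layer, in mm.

Mid-depth of clay below the ground surface: z = 1.3 + 3.1/2 = 2.85 m.
Total vertical stress at mid-clay: σ_v = 20×1.3 + 18.3×1.55 = 54.365 kPa.
Pore pressure: u = 9.81×(2.85 − 0) = 27.959 kPa.
Initial effective stress: σ'_0 = σ_v − u = 54.365 − 27.959 = 26.406 kPa.
Stress increase at mid-clay by the 2:1 spreading method:
Δσ = qBL/((B+z)(L+z)) = 213×1.5×1.5/((1.5+2.85)(1.5+2.85)) = 25.327 kPa
Final effective stress: σ'_f = σ'_0 + Δσ = 26.406 + 25.327 = 51.733 kPa.
Normally consolidated clay, so the full stress increment lies on the virgin compression line:
S_c = C_c·H/(1+e₀)·log₁₀(σ'_f/σ'_0) = 0.38×3.1/(1+1.29)×log₁₀(51.733/26.406)
    = 0.51441 × 0.29207 = 0.1502 m

S_c ≈ 150 mm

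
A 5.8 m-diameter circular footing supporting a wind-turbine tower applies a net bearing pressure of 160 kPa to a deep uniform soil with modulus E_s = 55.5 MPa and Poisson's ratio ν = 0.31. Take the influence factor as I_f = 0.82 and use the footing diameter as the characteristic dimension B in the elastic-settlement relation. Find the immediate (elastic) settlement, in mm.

S_e ≈ 12.4 mm

Immediate (elastic) settlement: S_e = q·B·(1−ν²)/E_s · I_f.
E_s = 55.5 MPa = 55500 kPa.
S_e = 160 × 5.8 × (1 − 0.31²) / 55500 × 0.82
    = 160 × 5.8 × 0.9039 / 55500 × 0.82
    = 0.01239 m = 12.39 mm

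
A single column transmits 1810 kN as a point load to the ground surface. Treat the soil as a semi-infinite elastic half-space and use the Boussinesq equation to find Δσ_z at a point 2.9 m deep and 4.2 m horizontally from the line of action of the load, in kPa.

Δσ_z ≈ 6.09 kPa

Boussinesq vertical stress below a point load on an elastic half-space:
Δσ_z = 3P/(2πz²) · [1 + (r/z)²]^(−5/2)
r/z = 4.2/2.9 = 1.4483; [1+(r/z)²]^(−5/2) = 0.05922.
Δσ_z = 3×1810/(2π×2.9²) × 0.05922 = 102.76 × 0.05922 = 6.085 kPa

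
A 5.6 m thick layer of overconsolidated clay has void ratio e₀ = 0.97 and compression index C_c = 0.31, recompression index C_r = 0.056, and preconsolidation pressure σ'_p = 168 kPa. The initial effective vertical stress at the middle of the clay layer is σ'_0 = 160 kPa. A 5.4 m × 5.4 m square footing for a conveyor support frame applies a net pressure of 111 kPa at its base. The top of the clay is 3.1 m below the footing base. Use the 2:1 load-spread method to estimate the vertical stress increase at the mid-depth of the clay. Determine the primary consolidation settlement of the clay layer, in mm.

Mid-depth of clay below the footing base: z = 3.1 + 5.6/2 = 5.9 m.
Stress increase at mid-clay by the 2:1 spreading method:
Δσ = qBL/((B+z)(L+z)) = 111×5.4×5.4/((5.4+5.9)(5.4+5.9)) = 25.349 kPa
Final effective stress: σ'_f = 160 + 25.349 = 185.35 kPa.
σ'_f = 185.35 > σ'_p = 168 kPa, so the stress path crosses the preconsolidation pressure — recompression up to σ'_p, then virgin compression beyond:
S_c = H/(1+e₀)·[C_r·log₁₀(σ'_p/σ'_0) + C_c·log₁₀(σ'_f/σ'_p)]
    = 5.6/1.97 × [0.056×log₁₀(168/160) + 0.31×log₁₀(185.35/168)]
    = 2.8426 × [0.0011866 + 0.013232] = 0.04099 m

S_c ≈ 41 mm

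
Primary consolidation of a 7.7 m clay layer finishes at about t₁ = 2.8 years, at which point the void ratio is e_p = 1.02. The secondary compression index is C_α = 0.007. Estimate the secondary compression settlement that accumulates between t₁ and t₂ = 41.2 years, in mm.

Secondary compression: S_s = C_α·H/(1+e_p)·log₁₀(t₂/t₁)
S_s = 0.007×7.7/(1+1.02)×log₁₀(41.2/2.8)
    = 0.02668 × 1.168 = 0.03116 m

S_s ≈ 31.2 mm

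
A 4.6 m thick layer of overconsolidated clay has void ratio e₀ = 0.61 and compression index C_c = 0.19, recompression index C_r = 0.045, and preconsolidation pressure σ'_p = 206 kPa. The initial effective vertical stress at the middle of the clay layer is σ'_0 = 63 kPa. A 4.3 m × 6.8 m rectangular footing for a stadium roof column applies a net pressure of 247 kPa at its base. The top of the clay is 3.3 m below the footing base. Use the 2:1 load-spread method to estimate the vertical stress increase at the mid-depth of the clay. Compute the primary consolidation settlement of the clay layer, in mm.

S_c ≈ 36.8 mm

Mid-depth of clay below the footing base: z = 3.3 + 4.6/2 = 5.6 m.
Stress increase at mid-clay by the 2:1 spreading method:
Δσ = qBL/((B+z)(L+z)) = 247×4.3×6.8/((4.3+5.6)(6.8+5.6)) = 58.833 kPa
Final effective stress: σ'_f = 63 + 58.833 = 121.83 kPa.
σ'_f = 121.83 ≤ σ'_p = 206 kPa, so the clay remains overconsolidated and only the recompression index applies:
S_c = C_r·H/(1+e₀)·log₁₀(σ'_f/σ'_0) = 0.045×4.6/1.61×log₁₀(121.83/63)
    = 0.12857 × 0.28641 = 0.03682 m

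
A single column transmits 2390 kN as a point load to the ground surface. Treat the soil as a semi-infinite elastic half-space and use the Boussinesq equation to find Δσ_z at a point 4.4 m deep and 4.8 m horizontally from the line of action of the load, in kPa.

Δσ_z ≈ 8.3 kPa

Boussinesq vertical stress below a point load on an elastic half-space:
Δσ_z = 3P/(2πz²) · [1 + (r/z)²]^(−5/2)
r/z = 4.8/4.4 = 1.0909; [1+(r/z)²]^(−5/2) = 0.14088.
Δσ_z = 3×2390/(2π×4.4²) × 0.14088 = 58.943 × 0.14088 = 8.304 kPa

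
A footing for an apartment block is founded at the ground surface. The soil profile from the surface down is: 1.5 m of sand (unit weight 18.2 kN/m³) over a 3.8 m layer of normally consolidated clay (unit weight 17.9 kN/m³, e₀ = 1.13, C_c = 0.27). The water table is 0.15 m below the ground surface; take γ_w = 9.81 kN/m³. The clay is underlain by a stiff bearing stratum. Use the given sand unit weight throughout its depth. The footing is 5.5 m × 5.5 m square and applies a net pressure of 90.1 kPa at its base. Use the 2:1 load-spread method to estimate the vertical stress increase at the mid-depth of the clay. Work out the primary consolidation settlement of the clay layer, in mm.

Mid-depth of clay below the ground surface: z = 1.5 + 3.8/2 = 3.4 m.
Total vertical stress at mid-clay: σ_v = 18.2×1.5 + 17.9×1.9 = 61.31 kPa.
Pore pressure: u = 9.81×(3.4 − 0.15) = 31.883 kPa.
Initial effective stress: σ'_0 = σ_v − u = 61.31 − 31.883 = 29.427 kPa.
Stress increase at mid-clay by the 2:1 spreading method:
Δσ = qBL/((B+z)(L+z)) = 90.1×5.5×5.5/((5.5+3.4)(5.5+3.4)) = 34.409 kPa
Final effective stress: σ'_f = σ'_0 + Δσ = 29.427 + 34.409 = 63.836 kPa.
Normally consolidated clay, so the full stress increment lies on the virgin compression line:
S_c = C_c·H/(1+e₀)·log₁₀(σ'_f/σ'_0) = 0.27×3.8/(1+1.13)×log₁₀(63.836/29.427)
    = 0.48169 × 0.33632 = 0.162 m

S_c ≈ 162 mm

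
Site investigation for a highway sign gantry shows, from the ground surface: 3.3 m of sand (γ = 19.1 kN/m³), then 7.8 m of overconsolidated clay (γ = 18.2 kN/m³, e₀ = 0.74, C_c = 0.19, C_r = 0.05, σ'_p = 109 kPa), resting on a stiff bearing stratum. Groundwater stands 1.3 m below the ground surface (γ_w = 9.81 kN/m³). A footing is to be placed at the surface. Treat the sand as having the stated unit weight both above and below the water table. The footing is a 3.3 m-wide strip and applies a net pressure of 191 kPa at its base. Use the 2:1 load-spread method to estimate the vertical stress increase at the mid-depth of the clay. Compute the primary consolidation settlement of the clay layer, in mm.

Mid-depth of clay below the ground surface: z = 3.3 + 7.8/2 = 7.2 m.
Total vertical stress at mid-clay: σ_v = 19.1×3.3 + 18.2×3.9 = 134.01 kPa.
Pore pressure: u = 9.81×(7.2 − 1.3) = 57.879 kPa.
Initial effective stress: σ'_0 = σ_v − u = 134.01 − 57.879 = 76.131 kPa.
Stress increase at mid-clay by the 2:1 spreading method:
Δσ = qB/(B+z) = 191×3.3/(3.3+7.2) = 60.029 kPa
Final effective stress: σ'_f = 76.131 + 60.029 = 136.16 kPa.
σ'_f = 136.16 > σ'_p = 109 kPa, so the stress path crosses the preconsolidation pressure — recompression up to σ'_p, then virgin compression beyond:
S_c = H/(1+e₀)·[C_r·log₁₀(σ'_p/σ'_0) + C_c·log₁₀(σ'_f/σ'_p)]
    = 7.8/1.74 × [0.05×log₁₀(109/76.131) + 0.19×log₁₀(136.16/109)]
    = 4.4828 × [0.0077932 + 0.018358] = 0.1172 m

S_c ≈ 117 mm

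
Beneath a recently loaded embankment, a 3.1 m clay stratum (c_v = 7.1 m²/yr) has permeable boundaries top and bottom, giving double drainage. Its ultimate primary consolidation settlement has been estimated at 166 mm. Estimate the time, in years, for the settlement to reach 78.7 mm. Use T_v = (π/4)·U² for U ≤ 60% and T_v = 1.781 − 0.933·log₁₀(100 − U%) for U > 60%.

t ≈ 0.0597 years

Drainage path length: H_d = H/2 = 1.55 m (double drainage).
U = S(t)/S_ult = 78.7/166 = 0.4741.
U ≤ 60%: T_v = (π/4)·U² = (π/4)×0.4741² = 0.17653.
t = T_v·H_d²/c_v = 0.17653×1.55²/7.1 = 0.05973 years.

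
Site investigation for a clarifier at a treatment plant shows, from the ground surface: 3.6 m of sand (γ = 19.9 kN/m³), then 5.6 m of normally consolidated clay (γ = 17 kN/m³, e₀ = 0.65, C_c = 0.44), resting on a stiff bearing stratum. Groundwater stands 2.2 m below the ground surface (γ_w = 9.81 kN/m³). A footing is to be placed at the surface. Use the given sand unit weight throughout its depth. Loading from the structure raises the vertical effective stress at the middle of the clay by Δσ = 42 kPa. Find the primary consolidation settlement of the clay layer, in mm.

Mid-depth of clay below the ground surface: z = 3.6 + 5.6/2 = 6.4 m.
Total vertical stress at mid-clay: σ_v = 19.9×3.6 + 17×2.8 = 119.24 kPa.
Pore pressure: u = 9.81×(6.4 − 2.2) = 41.202 kPa.
Initial effective stress: σ'_0 = σ_v − u = 119.24 − 41.202 = 78.038 kPa.
Final effective stress: σ'_f = σ'_0 + Δσ = 78.038 + 42 = 120.04 kPa.
Normally consolidated clay, so the full stress increment lies on the virgin compression line:
S_c = C_c·H/(1+e₀)·log₁₀(σ'_f/σ'_0) = 0.44×5.6/(1+0.65)×log₁₀(120.04/78.038)
    = 1.4933 × 0.18702 = 0.2793 m

S_c ≈ 279 mm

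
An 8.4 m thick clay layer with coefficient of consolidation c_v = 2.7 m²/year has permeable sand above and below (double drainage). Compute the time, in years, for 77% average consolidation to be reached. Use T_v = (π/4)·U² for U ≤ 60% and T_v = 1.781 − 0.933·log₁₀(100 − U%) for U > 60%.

t ≈ 3.34 years

Drainage path length: H_d = H/2 = 4.2 m (double drainage).
U > 60%: T_v = 1.781 − 0.933·log₁₀(100 − 77) = 0.51051.
t = T_v·H_d²/c_v = 0.51051×4.2²/2.7 = 3.335 years.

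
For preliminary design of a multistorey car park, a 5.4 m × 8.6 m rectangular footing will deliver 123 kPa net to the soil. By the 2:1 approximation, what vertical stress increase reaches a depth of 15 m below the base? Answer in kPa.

By the 2:1 method the load spreads at 1 horizontal : 2 vertical, so at depth z the loaded area has grown by z in each plan dimension:
Δσ = qBL/((B+z)(L+z)) = 123×5.4×8.6/((5.4+15)(8.6+15)) = 11.865 kPa

Δσ_z ≈ 11.9 kPa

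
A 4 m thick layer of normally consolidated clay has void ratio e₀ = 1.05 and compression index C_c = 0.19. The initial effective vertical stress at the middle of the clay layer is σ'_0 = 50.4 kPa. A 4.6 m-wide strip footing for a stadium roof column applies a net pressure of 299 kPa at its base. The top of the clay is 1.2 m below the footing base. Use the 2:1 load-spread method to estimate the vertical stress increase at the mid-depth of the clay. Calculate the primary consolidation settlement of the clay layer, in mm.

Mid-depth of clay below the footing base: z = 1.2 + 4/2 = 3.2 m.
Stress increase at mid-clay by the 2:1 spreading method:
Δσ = qB/(B+z) = 299×4.6/(4.6+3.2) = 176.33 kPa
Final effective stress: σ'_f = σ'_0 + Δσ = 50.4 + 176.33 = 226.73 kPa.
Normally consolidated clay, so the full stress increment lies on the virgin compression line:
S_c = C_c·H/(1+e₀)·log₁₀(σ'_f/σ'_0) = 0.19×4/(1+1.05)×log₁₀(226.73/50.4)
    = 0.37073 × 0.65308 = 0.2421 m

S_c ≈ 242 mm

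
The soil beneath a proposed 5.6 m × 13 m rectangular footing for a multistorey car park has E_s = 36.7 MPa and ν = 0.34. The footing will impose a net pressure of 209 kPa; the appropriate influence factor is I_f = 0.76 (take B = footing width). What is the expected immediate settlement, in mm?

Immediate (elastic) settlement: S_e = q·B·(1−ν²)/E_s · I_f.
E_s = 36.7 MPa = 36700 kPa.
S_e = 209 × 5.6 × (1 − 0.34²) / 36700 × 0.76
    = 209 × 5.6 × 0.8844 / 36700 × 0.76
    = 0.02144 m = 21.44 mm

S_e ≈ 21.4 mm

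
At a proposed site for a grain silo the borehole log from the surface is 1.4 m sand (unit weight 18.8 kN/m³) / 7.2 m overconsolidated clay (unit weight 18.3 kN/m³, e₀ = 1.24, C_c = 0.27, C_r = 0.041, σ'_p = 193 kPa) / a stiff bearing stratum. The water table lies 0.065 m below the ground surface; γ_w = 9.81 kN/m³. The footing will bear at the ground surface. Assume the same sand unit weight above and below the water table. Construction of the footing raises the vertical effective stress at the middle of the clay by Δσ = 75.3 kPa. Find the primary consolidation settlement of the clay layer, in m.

Mid-depth of clay below the ground surface: z = 1.4 + 7.2/2 = 5 m.
Total vertical stress at mid-clay: σ_v = 18.8×1.4 + 18.3×3.6 = 92.2 kPa.
Pore pressure: u = 9.81×(5 − 0.065) = 48.412 kPa.
Initial effective stress: σ'_0 = σ_v − u = 92.2 − 48.412 = 43.788 kPa.
Final effective stress: σ'_f = 43.788 + 75.3 = 119.09 kPa.
σ'_f = 119.09 ≤ σ'_p = 193 kPa, so the clay remains overconsolidated and only the recompression index applies:
S_c = C_r·H/(1+e₀)·log₁₀(σ'_f/σ'_0) = 0.041×7.2/2.24×log₁₀(119.09/43.788)
    = 0.13179 × 0.43452 = 0.05726 m

S_c ≈ 0.0573 m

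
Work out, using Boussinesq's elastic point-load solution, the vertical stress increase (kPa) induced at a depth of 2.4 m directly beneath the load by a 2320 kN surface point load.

Boussinesq vertical stress below a point load on an elastic half-space:
Δσ_z = 3P/(2πz²) · [1 + (r/z)²]^(−5/2)
r/z = 0/2.4 = 0; [1+(r/z)²]^(−5/2) = 1.
Δσ_z = 3×2320/(2π×2.4²) × 1 = 192.31 × 1 = 192.3 kPa

Δσ_z ≈ 192 kPa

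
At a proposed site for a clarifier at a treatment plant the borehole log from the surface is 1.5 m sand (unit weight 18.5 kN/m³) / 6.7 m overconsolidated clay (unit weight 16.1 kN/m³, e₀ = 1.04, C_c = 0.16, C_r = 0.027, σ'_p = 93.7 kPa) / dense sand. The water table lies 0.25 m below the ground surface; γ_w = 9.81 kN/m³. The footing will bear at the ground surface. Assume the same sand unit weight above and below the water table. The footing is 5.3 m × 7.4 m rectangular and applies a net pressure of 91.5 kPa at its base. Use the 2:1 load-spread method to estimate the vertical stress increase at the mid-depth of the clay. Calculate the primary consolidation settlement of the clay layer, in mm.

Mid-depth of clay below the ground surface: z = 1.5 + 6.7/2 = 4.85 m.
Total vertical stress at mid-clay: σ_v = 18.5×1.5 + 16.1×3.35 = 81.685 kPa.
Pore pressure: u = 9.81×(4.85 − 0.25) = 45.126 kPa.
Initial effective stress: σ'_0 = σ_v − u = 81.685 − 45.126 = 36.559 kPa.
Stress increase at mid-clay by the 2:1 spreading method:
Δσ = qBL/((B+z)(L+z)) = 91.5×5.3×7.4/((5.3+4.85)(7.4+4.85)) = 28.862 kPa
Final effective stress: σ'_f = 36.559 + 28.862 = 65.421 kPa.
σ'_f = 65.421 ≤ σ'_p = 93.7 kPa, so the clay remains overconsolidated and only the recompression index applies:
S_c = C_r·H/(1+e₀)·log₁₀(σ'_f/σ'_0) = 0.027×6.7/2.04×log₁₀(65.421/36.559)
    = 0.088676 × 0.25272 = 0.02241 m

S_c ≈ 22.4 mm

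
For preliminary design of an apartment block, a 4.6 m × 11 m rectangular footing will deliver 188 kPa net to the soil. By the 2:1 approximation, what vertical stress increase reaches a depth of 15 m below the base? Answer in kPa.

By the 2:1 method the load spreads at 1 horizontal : 2 vertical, so at depth z the loaded area has grown by z in each plan dimension:
Δσ = qBL/((B+z)(L+z)) = 188×4.6×11/((4.6+15)(11+15)) = 18.667 kPa

Δσ_z ≈ 18.7 kPa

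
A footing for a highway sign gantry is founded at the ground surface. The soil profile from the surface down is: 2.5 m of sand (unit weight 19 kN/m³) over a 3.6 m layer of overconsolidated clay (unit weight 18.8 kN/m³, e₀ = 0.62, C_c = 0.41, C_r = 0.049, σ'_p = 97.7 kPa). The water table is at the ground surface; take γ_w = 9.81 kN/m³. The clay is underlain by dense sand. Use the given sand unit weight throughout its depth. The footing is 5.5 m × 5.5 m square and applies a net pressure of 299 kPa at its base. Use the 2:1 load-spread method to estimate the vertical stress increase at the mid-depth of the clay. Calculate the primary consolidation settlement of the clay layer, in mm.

S_c ≈ 166 mm

Mid-depth of clay below the ground surface: z = 2.5 + 3.6/2 = 4.3 m.
Total vertical stress at mid-clay: σ_v = 19×2.5 + 18.8×1.8 = 81.34 kPa.
Pore pressure: u = 9.81×(4.3 − 0) = 42.183 kPa.
Initial effective stress: σ'_0 = σ_v − u = 81.34 − 42.183 = 39.157 kPa.
Stress increase at mid-clay by the 2:1 spreading method:
Δσ = qBL/((B+z)(L+z)) = 299×5.5×5.5/((5.5+4.3)(5.5+4.3)) = 94.177 kPa
Final effective stress: σ'_f = 39.157 + 94.177 = 133.33 kPa.
σ'_f = 133.33 > σ'_p = 97.7 kPa, so the stress path crosses the preconsolidation pressure — recompression up to σ'_p, then virgin compression beyond:
S_c = H/(1+e₀)·[C_r·log₁₀(σ'_p/σ'_0) + C_c·log₁₀(σ'_f/σ'_p)]
    = 3.6/1.62 × [0.049×log₁₀(97.7/39.157) + 0.41×log₁₀(133.33/97.7)]
    = 2.2222 × [0.019457 + 0.055364] = 0.1663 m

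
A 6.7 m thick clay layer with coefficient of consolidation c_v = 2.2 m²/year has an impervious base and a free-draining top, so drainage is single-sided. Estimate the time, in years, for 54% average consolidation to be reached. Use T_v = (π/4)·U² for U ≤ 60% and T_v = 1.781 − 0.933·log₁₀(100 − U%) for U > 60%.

Drainage path length: H_d = H = 6.7 m (single drainage).
U ≤ 60%: T_v = (π/4)·U² = (π/4)×0.54² = 0.22902.
t = T_v·H_d²/c_v = 0.22902×6.7²/2.2 = 4.673 years.

t ≈ 4.67 years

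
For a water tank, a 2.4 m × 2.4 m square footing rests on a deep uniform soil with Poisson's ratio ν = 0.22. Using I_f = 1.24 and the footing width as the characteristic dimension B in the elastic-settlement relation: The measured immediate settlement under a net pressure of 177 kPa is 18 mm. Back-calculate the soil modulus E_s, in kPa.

S_e = q·B·(1−ν²)/E_s · I_f  ⇒  E_s = q·B·(1−ν²)·I_f / S_e.
E_s = 177 × 2.4 × 0.9516 × 1.24 / 0.018 = 27850 kPa

E_s ≈ 27800 kPa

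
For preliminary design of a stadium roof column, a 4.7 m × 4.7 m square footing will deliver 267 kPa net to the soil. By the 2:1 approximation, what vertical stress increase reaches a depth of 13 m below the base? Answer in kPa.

Δσ_z ≈ 18.8 kPa

By the 2:1 method the load spreads at 1 horizontal : 2 vertical, so at depth z the loaded area has grown by z in each plan dimension:
Δσ = qBL/((B+z)(L+z)) = 267×4.7×4.7/((4.7+13)(4.7+13)) = 18.826 kPa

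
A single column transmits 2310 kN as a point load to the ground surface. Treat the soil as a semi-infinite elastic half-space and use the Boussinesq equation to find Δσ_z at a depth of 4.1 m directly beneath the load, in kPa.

Δσ_z ≈ 65.6 kPa

Boussinesq vertical stress below a point load on an elastic half-space:
Δσ_z = 3P/(2πz²) · [1 + (r/z)²]^(−5/2)
r/z = 0/4.1 = 0; [1+(r/z)²]^(−5/2) = 1.
Δσ_z = 3×2310/(2π×4.1²) × 1 = 65.612 × 1 = 65.61 kPa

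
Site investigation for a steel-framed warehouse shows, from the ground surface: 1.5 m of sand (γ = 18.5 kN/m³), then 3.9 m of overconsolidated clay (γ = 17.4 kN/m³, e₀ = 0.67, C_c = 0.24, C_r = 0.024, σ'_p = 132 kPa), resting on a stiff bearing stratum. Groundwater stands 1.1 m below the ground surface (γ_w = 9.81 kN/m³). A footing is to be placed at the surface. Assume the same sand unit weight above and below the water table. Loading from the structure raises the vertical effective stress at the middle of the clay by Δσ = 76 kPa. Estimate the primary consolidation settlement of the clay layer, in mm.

S_c ≈ 26.5 mm

Mid-depth of clay below the ground surface: z = 1.5 + 3.9/2 = 3.45 m.
Total vertical stress at mid-clay: σ_v = 18.5×1.5 + 17.4×1.95 = 61.68 kPa.
Pore pressure: u = 9.81×(3.45 − 1.1) = 23.054 kPa.
Initial effective stress: σ'_0 = σ_v − u = 61.68 − 23.054 = 38.626 kPa.
Final effective stress: σ'_f = 38.626 + 76 = 114.63 kPa.
σ'_f = 114.63 ≤ σ'_p = 132 kPa, so the clay remains overconsolidated and only the recompression index applies:
S_c = C_r·H/(1+e₀)·log₁₀(σ'_f/σ'_0) = 0.024×3.9/1.67×log₁₀(114.63/38.626)
    = 0.056047 × 0.47242 = 0.02648 m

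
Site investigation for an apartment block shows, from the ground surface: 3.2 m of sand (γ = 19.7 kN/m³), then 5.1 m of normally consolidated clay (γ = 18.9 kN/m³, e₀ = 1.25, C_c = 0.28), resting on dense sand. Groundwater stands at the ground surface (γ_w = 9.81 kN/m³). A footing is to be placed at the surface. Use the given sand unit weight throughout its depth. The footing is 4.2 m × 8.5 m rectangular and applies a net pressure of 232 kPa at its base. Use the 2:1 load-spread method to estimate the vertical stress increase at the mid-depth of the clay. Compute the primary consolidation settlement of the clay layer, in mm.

S_c ≈ 200 mm

Mid-depth of clay below the ground surface: z = 3.2 + 5.1/2 = 5.75 m.
Total vertical stress at mid-clay: σ_v = 19.7×3.2 + 18.9×2.55 = 111.23 kPa.
Pore pressure: u = 9.81×(5.75 − 0) = 56.408 kPa.
Initial effective stress: σ'_0 = σ_v − u = 111.23 − 56.408 = 54.822 kPa.
Stress increase at mid-clay by the 2:1 spreading method:
Δσ = qBL/((B+z)(L+z)) = 232×4.2×8.5/((4.2+5.75)(8.5+5.75)) = 58.414 kPa
Final effective stress: σ'_f = σ'_0 + Δσ = 54.822 + 58.414 = 113.24 kPa.
Normally consolidated clay, so the full stress increment lies on the virgin compression line:
S_c = C_c·H/(1+e₀)·log₁₀(σ'_f/σ'_0) = 0.28×5.1/(1+1.25)×log₁₀(113.24/54.822)
    = 0.63467 × 0.31504 = 0.1999 m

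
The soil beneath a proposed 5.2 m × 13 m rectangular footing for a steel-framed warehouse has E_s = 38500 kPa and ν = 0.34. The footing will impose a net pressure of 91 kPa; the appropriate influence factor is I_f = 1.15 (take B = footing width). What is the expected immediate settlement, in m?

Immediate (elastic) settlement: S_e = q·B·(1−ν²)/E_s · I_f.
S_e = 91 × 5.2 × (1 − 0.34²) / 38500 × 1.15
    = 91 × 5.2 × 0.8844 / 38500 × 1.15
    = 0.0125 m

S_e ≈ 0.0125 m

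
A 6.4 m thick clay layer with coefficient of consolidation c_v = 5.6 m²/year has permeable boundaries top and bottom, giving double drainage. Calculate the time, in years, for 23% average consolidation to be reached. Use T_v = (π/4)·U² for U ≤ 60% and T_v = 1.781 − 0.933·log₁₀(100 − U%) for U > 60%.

Drainage path length: H_d = H/2 = 3.2 m (double drainage).
U ≤ 60%: T_v = (π/4)·U² = (π/4)×0.23² = 0.041548.
t = T_v·H_d²/c_v = 0.041548×3.2²/5.6 = 0.07597 years.

t ≈ 0.076 years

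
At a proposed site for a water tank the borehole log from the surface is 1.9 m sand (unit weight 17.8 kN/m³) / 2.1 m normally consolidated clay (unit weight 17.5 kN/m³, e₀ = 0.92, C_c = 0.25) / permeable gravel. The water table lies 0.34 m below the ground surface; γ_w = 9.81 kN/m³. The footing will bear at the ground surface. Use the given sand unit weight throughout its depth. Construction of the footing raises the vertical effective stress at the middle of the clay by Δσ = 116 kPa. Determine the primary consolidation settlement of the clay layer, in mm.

Mid-depth of clay below the ground surface: z = 1.9 + 2.1/2 = 2.95 m.
Total vertical stress at mid-clay: σ_v = 17.8×1.9 + 17.5×1.05 = 52.195 kPa.
Pore pressure: u = 9.81×(2.95 − 0.34) = 25.604 kPa.
Initial effective stress: σ'_0 = σ_v − u = 52.195 − 25.604 = 26.591 kPa.
Final effective stress: σ'_f = σ'_0 + Δσ = 26.591 + 116 = 142.59 kPa.
Normally consolidated clay, so the full stress increment lies on the virgin compression line:
S_c = C_c·H/(1+e₀)·log₁₀(σ'_f/σ'_0) = 0.25×2.1/(1+0.92)×log₁₀(142.59/26.591)
    = 0.27344 × 0.72935 = 0.1994 m

S_c ≈ 199 mm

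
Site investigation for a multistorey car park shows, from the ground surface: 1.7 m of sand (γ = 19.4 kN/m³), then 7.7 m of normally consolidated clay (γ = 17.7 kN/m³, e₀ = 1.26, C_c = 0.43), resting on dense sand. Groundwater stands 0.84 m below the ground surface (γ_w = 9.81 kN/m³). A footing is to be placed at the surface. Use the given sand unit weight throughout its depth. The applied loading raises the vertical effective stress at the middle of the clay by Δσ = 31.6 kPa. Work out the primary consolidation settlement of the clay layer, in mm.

Mid-depth of clay below the ground surface: z = 1.7 + 7.7/2 = 5.55 m.
Total vertical stress at mid-clay: σ_v = 19.4×1.7 + 17.7×3.85 = 101.12 kPa.
Pore pressure: u = 9.81×(5.55 − 0.84) = 46.205 kPa.
Initial effective stress: σ'_0 = σ_v − u = 101.12 − 46.205 = 54.915 kPa.
Final effective stress: σ'_f = σ'_0 + Δσ = 54.915 + 31.6 = 86.515 kPa.
Normally consolidated clay, so the full stress increment lies on the virgin compression line:
S_c = C_c·H/(1+e₀)·log₁₀(σ'_f/σ'_0) = 0.43×7.7/(1+1.26)×log₁₀(86.515/54.915)
    = 1.465 × 0.1974 = 0.2892 m

S_c ≈ 289 mm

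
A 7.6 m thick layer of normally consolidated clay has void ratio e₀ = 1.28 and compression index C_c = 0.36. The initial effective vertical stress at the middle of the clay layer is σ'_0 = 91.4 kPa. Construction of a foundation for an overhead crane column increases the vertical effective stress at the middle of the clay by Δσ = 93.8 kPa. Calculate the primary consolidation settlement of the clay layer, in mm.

Final effective stress: σ'_f = σ'_0 + Δσ = 91.4 + 93.8 = 185.2 kPa.
Normally consolidated clay, so the full stress increment lies on the virgin compression line:
S_c = C_c·H/(1+e₀)·log₁₀(σ'_f/σ'_0) = 0.36×7.6/(1+1.28)×log₁₀(185.2/91.4)
    = 1.2 × 0.30669 = 0.368 m

S_c ≈ 368 mm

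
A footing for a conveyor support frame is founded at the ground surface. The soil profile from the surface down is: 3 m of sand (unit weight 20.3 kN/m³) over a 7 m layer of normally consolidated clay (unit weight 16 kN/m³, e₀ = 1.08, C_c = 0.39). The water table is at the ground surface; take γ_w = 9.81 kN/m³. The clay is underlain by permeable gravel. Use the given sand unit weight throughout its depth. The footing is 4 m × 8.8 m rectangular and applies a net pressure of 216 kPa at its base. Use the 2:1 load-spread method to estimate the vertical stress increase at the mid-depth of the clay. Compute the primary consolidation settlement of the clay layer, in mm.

S_c ≈ 363 mm

Mid-depth of clay below the ground surface: z = 3 + 7/2 = 6.5 m.
Total vertical stress at mid-clay: σ_v = 20.3×3 + 16×3.5 = 116.9 kPa.
Pore pressure: u = 9.81×(6.5 − 0) = 63.765 kPa.
Initial effective stress: σ'_0 = σ_v − u = 116.9 − 63.765 = 53.135 kPa.
Stress increase at mid-clay by the 2:1 spreading method:
Δσ = qBL/((B+z)(L+z)) = 216×4×8.8/((4+6.5)(8.8+6.5)) = 47.328 kPa
Final effective stress: σ'_f = σ'_0 + Δσ = 53.135 + 47.328 = 100.46 kPa.
Normally consolidated clay, so the full stress increment lies on the virgin compression line:
S_c = C_c·H/(1+e₀)·log₁₀(σ'_f/σ'_0) = 0.39×7/(1+1.08)×log₁₀(100.46/53.135)
    = 1.3125 × 0.27661 = 0.3631 m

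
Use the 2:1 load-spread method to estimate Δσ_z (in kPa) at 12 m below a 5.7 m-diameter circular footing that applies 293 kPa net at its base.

Δσ_z ≈ 30.4 kPa

By the 2:1 method the load spreads at 1 horizontal : 2 vertical, so at depth z the loaded area has grown by z in each plan dimension:
Δσ ≈ qD²/(D+z)² = 293×5.7²/(5.7+12)² = 30.386 kPa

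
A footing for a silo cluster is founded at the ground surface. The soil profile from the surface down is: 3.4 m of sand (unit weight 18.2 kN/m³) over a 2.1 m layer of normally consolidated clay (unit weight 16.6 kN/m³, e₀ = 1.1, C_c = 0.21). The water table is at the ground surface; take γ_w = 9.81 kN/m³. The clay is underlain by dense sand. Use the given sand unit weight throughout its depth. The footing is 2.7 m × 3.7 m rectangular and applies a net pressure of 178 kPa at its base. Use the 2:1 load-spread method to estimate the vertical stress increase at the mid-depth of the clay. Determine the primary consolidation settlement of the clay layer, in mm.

Mid-depth of clay below the ground surface: z = 3.4 + 2.1/2 = 4.45 m.
Total vertical stress at mid-clay: σ_v = 18.2×3.4 + 16.6×1.05 = 79.31 kPa.
Pore pressure: u = 9.81×(4.45 − 0) = 43.655 kPa.
Initial effective stress: σ'_0 = σ_v − u = 79.31 − 43.655 = 35.655 kPa.
Stress increase at mid-clay by the 2:1 spreading method:
Δσ = qBL/((B+z)(L+z)) = 178×2.7×3.7/((2.7+4.45)(3.7+4.45)) = 30.516 kPa
Final effective stress: σ'_f = σ'_0 + Δσ = 35.655 + 30.516 = 66.171 kPa.
Normally consolidated clay, so the full stress increment lies on the virgin compression line:
S_c = C_c·H/(1+e₀)·log₁₀(σ'_f/σ'_0) = 0.21×2.1/(1+1.1)×log₁₀(66.171/35.655)
    = 0.21 × 0.26855 = 0.0564 m

S_c ≈ 56.4 mm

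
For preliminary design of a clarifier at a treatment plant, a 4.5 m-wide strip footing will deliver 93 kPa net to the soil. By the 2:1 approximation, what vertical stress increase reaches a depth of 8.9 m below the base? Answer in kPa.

By the 2:1 method the load spreads at 1 horizontal : 2 vertical, so at depth z the loaded area has grown by z in each plan dimension:
Δσ = qB/(B+z) = 93×4.5/(4.5+8.9) = 31.231 kPa

Δσ_z ≈ 31.2 kPa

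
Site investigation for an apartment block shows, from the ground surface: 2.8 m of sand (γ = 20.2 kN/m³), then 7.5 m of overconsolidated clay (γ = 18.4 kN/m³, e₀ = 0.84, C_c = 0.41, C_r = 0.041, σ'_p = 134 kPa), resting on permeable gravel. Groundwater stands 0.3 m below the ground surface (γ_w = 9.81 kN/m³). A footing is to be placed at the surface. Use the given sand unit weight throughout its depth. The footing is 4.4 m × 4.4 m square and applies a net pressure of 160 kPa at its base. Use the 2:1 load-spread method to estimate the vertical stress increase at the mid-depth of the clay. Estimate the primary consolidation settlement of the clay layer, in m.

Mid-depth of clay below the ground surface: z = 2.8 + 7.5/2 = 6.55 m.
Total vertical stress at mid-clay: σ_v = 20.2×2.8 + 18.4×3.75 = 125.56 kPa.
Pore pressure: u = 9.81×(6.55 − 0.3) = 61.312 kPa.
Initial effective stress: σ'_0 = σ_v − u = 125.56 − 61.312 = 64.248 kPa.
Stress increase at mid-clay by the 2:1 spreading method:
Δσ = qBL/((B+z)(L+z)) = 160×4.4×4.4/((4.4+6.55)(4.4+6.55)) = 25.834 kPa
Final effective stress: σ'_f = 64.248 + 25.834 = 90.082 kPa.
σ'_f = 90.082 ≤ σ'_p = 134 kPa, so the clay remains overconsolidated and only the recompression index applies:
S_c = C_r·H/(1+e₀)·log₁₀(σ'_f/σ'_0) = 0.041×7.5/1.84×log₁₀(90.082/64.248)
    = 0.16712 × 0.14678 = 0.02453 m

S_c ≈ 0.0245 m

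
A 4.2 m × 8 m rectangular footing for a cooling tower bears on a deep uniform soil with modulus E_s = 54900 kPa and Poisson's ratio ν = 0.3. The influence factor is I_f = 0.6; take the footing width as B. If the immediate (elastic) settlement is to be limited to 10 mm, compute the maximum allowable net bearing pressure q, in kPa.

S_e = q·B·(1−ν²)/E_s · I_f  ⇒  q = S_e·E_s / (B·(1−ν²)·I_f).
q = 0.01 × 54900 / (4.2 × 0.91 × 0.6) = 239.4 kPa

q ≈ 239 kPa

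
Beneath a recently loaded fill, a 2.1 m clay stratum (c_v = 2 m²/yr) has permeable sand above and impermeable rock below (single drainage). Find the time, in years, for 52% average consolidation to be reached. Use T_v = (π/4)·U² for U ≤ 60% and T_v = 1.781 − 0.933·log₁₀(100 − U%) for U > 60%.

t ≈ 0.468 years

Drainage path length: H_d = H = 2.1 m (single drainage).
U ≤ 60%: T_v = (π/4)·U² = (π/4)×0.52² = 0.21237.
t = T_v·H_d²/c_v = 0.21237×2.1²/2 = 0.4683 years.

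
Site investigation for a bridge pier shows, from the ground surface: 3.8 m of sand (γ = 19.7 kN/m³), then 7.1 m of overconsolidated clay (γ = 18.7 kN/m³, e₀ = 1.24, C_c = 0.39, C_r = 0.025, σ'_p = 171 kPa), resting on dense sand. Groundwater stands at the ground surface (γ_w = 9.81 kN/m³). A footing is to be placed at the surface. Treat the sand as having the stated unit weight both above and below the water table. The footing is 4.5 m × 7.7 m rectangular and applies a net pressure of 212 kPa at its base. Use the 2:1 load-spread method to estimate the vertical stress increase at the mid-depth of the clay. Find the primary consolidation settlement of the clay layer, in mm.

S_c ≈ 16.1 mm

Mid-depth of clay below the ground surface: z = 3.8 + 7.1/2 = 7.35 m.
Total vertical stress at mid-clay: σ_v = 19.7×3.8 + 18.7×3.55 = 141.25 kPa.
Pore pressure: u = 9.81×(7.35 − 0) = 72.103 kPa.
Initial effective stress: σ'_0 = σ_v − u = 141.25 − 72.103 = 69.147 kPa.
Stress increase at mid-clay by the 2:1 spreading method:
Δσ = qBL/((B+z)(L+z)) = 212×4.5×7.7/((4.5+7.35)(7.7+7.35)) = 41.189 kPa
Final effective stress: σ'_f = 69.147 + 41.189 = 110.34 kPa.
σ'_f = 110.34 ≤ σ'_p = 171 kPa, so the clay remains overconsolidated and only the recompression index applies:
S_c = C_r·H/(1+e₀)·log₁₀(σ'_f/σ'_0) = 0.025×7.1/2.24×log₁₀(110.34/69.147)
    = 0.07924 × 0.20296 = 0.01608 m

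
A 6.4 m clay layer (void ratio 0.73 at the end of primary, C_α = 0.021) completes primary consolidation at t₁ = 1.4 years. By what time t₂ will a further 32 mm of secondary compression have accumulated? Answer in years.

S_s = C_α·H/(1+e_p)·log₁₀(t₂/t₁) ⇒ log₁₀(t₂/t₁) = S_s·(1+e_p)/(C_α·H).
log₁₀(t₂/t₁) = 0.032 × (1+0.73) / (0.021×6.4) = 0.4119
t₂ = t₁ × 10^0.4119 = 1.4 × 2.582 = 3.614 years

t₂ ≈ 3.61 years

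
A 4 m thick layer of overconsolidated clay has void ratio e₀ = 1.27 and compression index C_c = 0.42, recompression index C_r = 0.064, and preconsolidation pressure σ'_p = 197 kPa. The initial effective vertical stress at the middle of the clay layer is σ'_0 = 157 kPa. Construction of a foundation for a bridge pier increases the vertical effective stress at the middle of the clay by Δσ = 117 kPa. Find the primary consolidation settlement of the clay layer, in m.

Final effective stress: σ'_f = 157 + 117 = 274 kPa.
σ'_f = 274 > σ'_p = 197 kPa, so the stress path crosses the preconsolidation pressure — recompression up to σ'_p, then virgin compression beyond:
S_c = H/(1+e₀)·[C_r·log₁₀(σ'_p/σ'_0) + C_c·log₁₀(σ'_f/σ'_p)]
    = 4/2.27 × [0.064×log₁₀(197/157) + 0.42×log₁₀(274/197)]
    = 1.7621 × [0.0063083 + 0.060179] = 0.1172 m

S_c ≈ 0.117 m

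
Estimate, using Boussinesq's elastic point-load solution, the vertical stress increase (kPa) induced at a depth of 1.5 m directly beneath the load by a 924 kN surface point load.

Δσ_z ≈ 196 kPa

Boussinesq vertical stress below a point load on an elastic half-space:
Δσ_z = 3P/(2πz²) · [1 + (r/z)²]^(−5/2)
r/z = 0/1.5 = 0; [1+(r/z)²]^(−5/2) = 1.
Δσ_z = 3×924/(2π×1.5²) × 1 = 196.08 × 1 = 196.1 kPa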